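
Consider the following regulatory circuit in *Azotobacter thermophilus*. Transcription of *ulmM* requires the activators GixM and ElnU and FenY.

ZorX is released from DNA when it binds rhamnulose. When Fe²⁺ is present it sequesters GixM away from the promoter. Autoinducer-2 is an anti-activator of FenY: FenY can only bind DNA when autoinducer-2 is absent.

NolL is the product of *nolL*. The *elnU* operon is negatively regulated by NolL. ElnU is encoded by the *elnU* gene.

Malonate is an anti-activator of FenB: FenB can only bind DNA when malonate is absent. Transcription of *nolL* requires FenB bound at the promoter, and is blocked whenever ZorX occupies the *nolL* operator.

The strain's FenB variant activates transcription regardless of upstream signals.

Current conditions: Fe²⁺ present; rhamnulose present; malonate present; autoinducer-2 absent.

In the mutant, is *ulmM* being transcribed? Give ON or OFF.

OFF

Fe²⁺ is present, so GixM is inactive.
FenB is constitutively active in this strain.
Rhamnulose is present, so ZorX is inactive.
No repressor is bound and FenB is active, so *nolL* is transcribed.
So NolL is produced and active.
With repressor NolL bound, *elnU* is not transcribed.
So ElnU is not produced.
Autoinducer-2 is absent, so FenY is active.
Required activator GixM is absent, so *ulmM* is not transcribed.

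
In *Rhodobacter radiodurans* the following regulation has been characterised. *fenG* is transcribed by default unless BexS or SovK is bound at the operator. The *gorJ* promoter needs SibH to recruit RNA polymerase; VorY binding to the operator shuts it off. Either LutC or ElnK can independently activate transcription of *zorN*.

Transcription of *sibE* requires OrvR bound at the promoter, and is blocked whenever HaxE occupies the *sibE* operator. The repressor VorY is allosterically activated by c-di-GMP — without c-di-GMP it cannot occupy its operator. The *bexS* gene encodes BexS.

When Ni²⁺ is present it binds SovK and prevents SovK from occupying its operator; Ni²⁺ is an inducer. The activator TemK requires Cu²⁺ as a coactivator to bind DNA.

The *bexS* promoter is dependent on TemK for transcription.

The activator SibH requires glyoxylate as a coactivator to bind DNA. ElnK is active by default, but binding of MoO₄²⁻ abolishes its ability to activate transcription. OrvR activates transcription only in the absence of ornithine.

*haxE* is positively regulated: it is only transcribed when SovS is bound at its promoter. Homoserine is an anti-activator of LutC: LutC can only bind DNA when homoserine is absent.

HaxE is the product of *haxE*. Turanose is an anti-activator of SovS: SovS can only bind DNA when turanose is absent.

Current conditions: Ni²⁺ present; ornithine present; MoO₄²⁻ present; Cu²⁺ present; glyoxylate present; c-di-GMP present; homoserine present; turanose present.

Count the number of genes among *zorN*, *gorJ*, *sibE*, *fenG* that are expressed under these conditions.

Homoserine is present, so LutC is inactive.
MoO₄²⁻ is present, so ElnK is inactive.
No activator is available at the *zorN* promoter, so *zorN* is not transcribed.
→ *zorN* is OFF.
c-di-GMP is present, so VorY is active.
Glyoxylate is present, so SibH is active.
With repressor VorY bound, *gorJ* is not transcribed.
→ *gorJ* is OFF.
Ornithine is present, so OrvR is inactive.
Turanose is present, so SovS is inactive.
Required activator SovS is absent, so *haxE* is not transcribed.
So HaxE is not produced.
Required activator OrvR is absent, so *sibE* is not transcribed.
→ *sibE* is OFF.
Cu²⁺ is present, so TemK is active.
No repressor is bound and TemK is active, so *bexS* is transcribed.
So BexS is produced and active.
Ni²⁺ is present, so SovK is inactive.
With repressor BexS bound, *fenG* is not transcribed.
→ *fenG* is OFF.
0 of the 4 genes are transcribed.

0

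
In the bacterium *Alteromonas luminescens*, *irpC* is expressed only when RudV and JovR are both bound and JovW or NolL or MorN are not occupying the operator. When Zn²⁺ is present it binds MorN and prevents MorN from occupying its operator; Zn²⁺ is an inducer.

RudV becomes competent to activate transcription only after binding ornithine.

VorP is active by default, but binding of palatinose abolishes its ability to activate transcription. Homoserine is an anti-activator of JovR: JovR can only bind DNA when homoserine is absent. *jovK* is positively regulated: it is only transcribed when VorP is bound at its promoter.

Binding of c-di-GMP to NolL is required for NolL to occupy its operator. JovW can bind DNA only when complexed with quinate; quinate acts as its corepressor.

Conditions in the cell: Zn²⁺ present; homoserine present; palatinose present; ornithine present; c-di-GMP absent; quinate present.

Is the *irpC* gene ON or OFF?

OFF

Quinate is present, so JovW is active.
c-di-GMP is absent, so NolL is inactive.
Ornithine is present, so RudV is active.
Zn²⁺ is present, so MorN is inactive.
Homoserine is present, so JovR is inactive.
With repressor JovW bound, *irpC* is not transcribed.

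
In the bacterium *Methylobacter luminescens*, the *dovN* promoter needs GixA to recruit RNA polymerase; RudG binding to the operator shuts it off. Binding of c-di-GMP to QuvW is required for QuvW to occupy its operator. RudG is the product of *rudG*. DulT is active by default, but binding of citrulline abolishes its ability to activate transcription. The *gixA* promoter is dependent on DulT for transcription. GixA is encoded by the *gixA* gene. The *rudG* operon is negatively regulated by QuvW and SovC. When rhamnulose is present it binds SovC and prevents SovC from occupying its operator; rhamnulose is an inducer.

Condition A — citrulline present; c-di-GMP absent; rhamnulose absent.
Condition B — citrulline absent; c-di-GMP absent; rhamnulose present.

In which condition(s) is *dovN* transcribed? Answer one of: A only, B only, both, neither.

Condition A:
Citrulline is present, so DulT is inactive.
Required activator DulT is absent, so *gixA* is not transcribed.
So GixA is not produced.
c-di-GMP is absent, so QuvW is inactive.
Rhamnulose is absent, so SovC is active.
With repressor SovC bound, *rudG* is not transcribed.
So RudG is not produced.
Required activator GixA is absent, so *dovN* is not transcribed.
→ *dovN* is OFF in A.
Condition B:
Citrulline is absent, so DulT is active.
No repressor is bound and DulT is active, so *gixA* is transcribed.
So GixA is produced and active.
c-di-GMP is absent, so QuvW is inactive.
Rhamnulose is present, so SovC is inactive.
With no repressor bound, *rudG* is transcribed.
So RudG is produced and active.
With repressor RudG bound, *dovN* is not transcribed.
→ *dovN* is OFF in B.

neither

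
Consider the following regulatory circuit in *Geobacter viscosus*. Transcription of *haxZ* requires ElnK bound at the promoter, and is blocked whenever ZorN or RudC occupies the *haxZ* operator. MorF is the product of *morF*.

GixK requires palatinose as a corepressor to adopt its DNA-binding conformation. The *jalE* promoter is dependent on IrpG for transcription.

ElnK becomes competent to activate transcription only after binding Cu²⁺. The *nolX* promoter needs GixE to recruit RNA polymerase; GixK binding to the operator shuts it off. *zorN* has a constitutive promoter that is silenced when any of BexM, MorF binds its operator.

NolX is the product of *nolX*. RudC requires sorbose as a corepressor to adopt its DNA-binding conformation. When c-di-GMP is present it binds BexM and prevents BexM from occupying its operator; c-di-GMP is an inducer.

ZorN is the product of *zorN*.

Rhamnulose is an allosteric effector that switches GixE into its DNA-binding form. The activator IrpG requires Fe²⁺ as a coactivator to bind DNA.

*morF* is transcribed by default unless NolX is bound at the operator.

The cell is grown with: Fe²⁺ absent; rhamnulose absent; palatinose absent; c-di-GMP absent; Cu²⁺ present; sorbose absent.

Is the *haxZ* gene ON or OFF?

ON

c-di-GMP is absent, so BexM is active.
Palatinose is absent, so GixK is inactive.
Rhamnulose is absent, so GixE is inactive.
Required activator GixE is absent, so *nolX* is not transcribed.
So NolX is not produced.
With no repressor bound, *morF* is transcribed.
So MorF is produced and active.
With repressor BexM bound, *zorN* is not transcribed.
So ZorN is not produced.
Sorbose is absent, so RudC is inactive.
Cu²⁺ is present, so ElnK is active.
No repressor is bound and ElnK is active, so *haxZ* is transcribed.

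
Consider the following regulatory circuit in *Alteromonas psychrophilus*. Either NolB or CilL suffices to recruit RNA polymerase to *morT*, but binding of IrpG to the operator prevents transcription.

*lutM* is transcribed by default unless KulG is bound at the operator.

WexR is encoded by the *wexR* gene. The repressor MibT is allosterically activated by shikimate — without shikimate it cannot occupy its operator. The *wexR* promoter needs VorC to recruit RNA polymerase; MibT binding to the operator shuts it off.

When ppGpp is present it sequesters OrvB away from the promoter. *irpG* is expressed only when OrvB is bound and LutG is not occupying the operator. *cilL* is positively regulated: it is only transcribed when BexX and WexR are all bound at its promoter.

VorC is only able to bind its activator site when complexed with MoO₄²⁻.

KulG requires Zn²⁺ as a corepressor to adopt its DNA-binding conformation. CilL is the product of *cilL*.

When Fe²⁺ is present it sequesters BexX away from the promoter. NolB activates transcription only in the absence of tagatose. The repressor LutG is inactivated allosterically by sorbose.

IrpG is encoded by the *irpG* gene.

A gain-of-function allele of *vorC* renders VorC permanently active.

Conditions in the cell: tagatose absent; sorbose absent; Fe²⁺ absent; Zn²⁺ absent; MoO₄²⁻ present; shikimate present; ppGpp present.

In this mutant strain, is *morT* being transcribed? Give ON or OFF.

ON

Tagatose is absent, so NolB is active.
ppGpp is present, so OrvB is inactive.
Sorbose is absent, so LutG is active.
With repressor LutG bound, *irpG* is not transcribed.
So IrpG is not produced.
Fe²⁺ is absent, so BexX is active.
VorC is constitutively active in this strain.
Shikimate is present, so MibT is active.
With repressor MibT bound, *wexR* is not transcribed.
So WexR is not produced.
Required activator WexR is absent, so *cilL* is not transcribed.
So CilL is not produced.
Activator NolB is present, so *morT* is transcribed.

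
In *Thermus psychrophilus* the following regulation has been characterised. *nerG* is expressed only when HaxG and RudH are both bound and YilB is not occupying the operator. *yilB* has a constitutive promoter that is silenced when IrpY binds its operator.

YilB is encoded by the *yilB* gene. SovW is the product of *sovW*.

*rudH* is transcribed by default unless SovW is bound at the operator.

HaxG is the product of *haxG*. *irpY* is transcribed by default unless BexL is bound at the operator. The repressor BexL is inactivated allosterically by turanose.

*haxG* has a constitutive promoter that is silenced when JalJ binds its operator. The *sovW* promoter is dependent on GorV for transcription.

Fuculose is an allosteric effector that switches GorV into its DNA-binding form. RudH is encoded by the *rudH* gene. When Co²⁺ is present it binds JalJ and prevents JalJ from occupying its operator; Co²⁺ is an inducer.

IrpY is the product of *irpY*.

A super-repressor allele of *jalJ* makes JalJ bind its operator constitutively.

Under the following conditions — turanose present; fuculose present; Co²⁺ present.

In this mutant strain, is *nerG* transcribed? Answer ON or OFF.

Turanose is present, so BexL is inactive.
With no repressor bound, *irpY* is transcribed.
So IrpY is produced and active.
With repressor IrpY bound, *yilB* is not transcribed.
So YilB is not produced.
JalJ is constitutively active in this strain.
With repressor JalJ bound, *haxG* is not transcribed.
So HaxG is not produced.
Fuculose is present, so GorV is active.
No repressor is bound and GorV is active, so *sovW* is transcribed.
So SovW is produced and active.
With repressor SovW bound, *rudH* is not transcribed.
So RudH is not produced.
Required activator HaxG is absent, so *nerG* is not transcribed.

OFF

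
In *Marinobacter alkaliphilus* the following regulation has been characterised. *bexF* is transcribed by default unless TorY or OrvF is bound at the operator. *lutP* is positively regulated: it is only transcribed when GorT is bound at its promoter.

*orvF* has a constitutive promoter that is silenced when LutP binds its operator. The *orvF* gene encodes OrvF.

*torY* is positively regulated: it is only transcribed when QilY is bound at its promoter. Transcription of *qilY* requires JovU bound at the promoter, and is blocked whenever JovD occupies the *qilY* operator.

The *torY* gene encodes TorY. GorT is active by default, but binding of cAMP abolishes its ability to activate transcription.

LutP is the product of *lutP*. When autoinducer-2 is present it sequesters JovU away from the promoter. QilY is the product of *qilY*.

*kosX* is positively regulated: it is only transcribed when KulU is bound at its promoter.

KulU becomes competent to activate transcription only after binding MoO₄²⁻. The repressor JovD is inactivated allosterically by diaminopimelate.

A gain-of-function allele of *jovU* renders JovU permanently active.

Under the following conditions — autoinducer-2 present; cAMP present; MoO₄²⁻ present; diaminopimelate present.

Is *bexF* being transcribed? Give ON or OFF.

JovU is constitutively active in this strain.
Diaminopimelate is present, so JovD is inactive.
No repressor is bound and JovU is active, so *qilY* is transcribed.
So QilY is produced and active.
No repressor is bound and QilY is active, so *torY* is transcribed.
So TorY is produced and active.
cAMP is present, so GorT is inactive.
Required activator GorT is absent, so *lutP* is not transcribed.
So LutP is not produced.
With no repressor bound, *orvF* is transcribed.
So OrvF is produced and active.
With repressor TorY bound, *bexF* is not transcribed.

OFF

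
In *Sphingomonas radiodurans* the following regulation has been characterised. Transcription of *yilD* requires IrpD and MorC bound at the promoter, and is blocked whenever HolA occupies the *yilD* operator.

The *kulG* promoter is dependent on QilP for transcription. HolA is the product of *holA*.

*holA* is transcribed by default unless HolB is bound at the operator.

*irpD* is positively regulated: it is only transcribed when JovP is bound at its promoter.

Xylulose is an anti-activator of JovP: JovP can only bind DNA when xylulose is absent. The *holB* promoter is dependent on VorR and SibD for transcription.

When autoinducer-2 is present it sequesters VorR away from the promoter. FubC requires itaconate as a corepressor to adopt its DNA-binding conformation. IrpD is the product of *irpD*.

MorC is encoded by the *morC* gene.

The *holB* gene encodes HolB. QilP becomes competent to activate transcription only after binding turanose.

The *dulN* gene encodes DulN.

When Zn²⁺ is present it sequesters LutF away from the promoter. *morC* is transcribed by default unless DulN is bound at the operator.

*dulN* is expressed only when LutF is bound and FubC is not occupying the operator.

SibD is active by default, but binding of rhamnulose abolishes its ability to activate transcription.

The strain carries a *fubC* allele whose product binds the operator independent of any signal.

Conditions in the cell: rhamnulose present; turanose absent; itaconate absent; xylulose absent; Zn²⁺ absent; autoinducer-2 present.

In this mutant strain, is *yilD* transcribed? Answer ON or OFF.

Xylulose is absent, so JovP is active.
No repressor is bound and JovP is active, so *irpD* is transcribed.
So IrpD is produced and active.
Autoinducer-2 is present, so VorR is inactive.
Rhamnulose is present, so SibD is inactive.
Required activator VorR is absent, so *holB* is not transcribed.
So HolB is not produced.
With no repressor bound, *holA* is transcribed.
So HolA is produced and active.
Zn²⁺ is absent, so LutF is active.
FubC is constitutively active in this strain.
With repressor FubC bound, *dulN* is not transcribed.
So DulN is not produced.
With no repressor bound, *morC* is transcribed.
So MorC is produced and active.
With repressor HolA bound, *yilD* is not transcribed.

OFF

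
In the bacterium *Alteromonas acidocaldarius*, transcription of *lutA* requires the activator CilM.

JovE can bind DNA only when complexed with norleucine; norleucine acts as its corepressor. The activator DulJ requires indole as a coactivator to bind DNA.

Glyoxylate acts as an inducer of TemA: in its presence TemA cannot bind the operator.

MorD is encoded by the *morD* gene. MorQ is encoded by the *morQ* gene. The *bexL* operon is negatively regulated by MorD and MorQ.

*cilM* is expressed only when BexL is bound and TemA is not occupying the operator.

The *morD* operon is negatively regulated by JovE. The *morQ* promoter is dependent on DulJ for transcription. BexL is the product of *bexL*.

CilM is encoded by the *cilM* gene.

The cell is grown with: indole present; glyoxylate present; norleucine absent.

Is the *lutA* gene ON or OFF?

OFF

Norleucine is absent, so JovE is inactive.
With no repressor bound, *morD* is transcribed.
So MorD is produced and active.
Indole is present, so DulJ is active.
No repressor is bound and DulJ is active, so *morQ* is transcribed.
So MorQ is produced and active.
With repressor MorD bound, *bexL* is not transcribed.
So BexL is not produced.
Glyoxylate is present, so TemA is inactive.
Required activator BexL is absent, so *cilM* is not transcribed.
So CilM is not produced.
Required activator CilM is absent, so *lutA* is not transcribed.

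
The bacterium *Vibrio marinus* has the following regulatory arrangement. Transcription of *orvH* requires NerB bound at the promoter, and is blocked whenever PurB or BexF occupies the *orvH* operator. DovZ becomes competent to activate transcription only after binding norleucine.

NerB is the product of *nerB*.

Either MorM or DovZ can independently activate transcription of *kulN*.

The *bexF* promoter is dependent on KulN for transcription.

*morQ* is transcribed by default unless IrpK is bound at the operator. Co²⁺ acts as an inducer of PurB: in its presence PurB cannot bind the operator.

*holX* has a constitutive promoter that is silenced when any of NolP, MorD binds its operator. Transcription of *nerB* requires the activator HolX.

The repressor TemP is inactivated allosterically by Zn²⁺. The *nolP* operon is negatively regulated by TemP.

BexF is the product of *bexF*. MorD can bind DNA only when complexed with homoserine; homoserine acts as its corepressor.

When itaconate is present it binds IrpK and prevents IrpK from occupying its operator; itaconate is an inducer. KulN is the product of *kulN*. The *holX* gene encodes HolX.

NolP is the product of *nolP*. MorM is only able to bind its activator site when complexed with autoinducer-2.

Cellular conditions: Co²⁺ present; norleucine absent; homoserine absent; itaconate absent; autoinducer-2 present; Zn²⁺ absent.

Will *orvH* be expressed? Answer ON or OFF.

Co²⁺ is present, so PurB is inactive.
Zn²⁺ is absent, so TemP is active.
With repressor TemP bound, *nolP* is not transcribed.
So NolP is not produced.
Homoserine is absent, so MorD is inactive.
With no repressor bound, *holX* is transcribed.
So HolX is produced and active.
No repressor is bound and HolX is active, so *nerB* is transcribed.
So NerB is produced and active.
Autoinducer-2 is present, so MorM is active.
Norleucine is absent, so DovZ is inactive.
Activator MorM is present, so *kulN* is transcribed.
So KulN is produced and active.
No repressor is bound and KulN is active, so *bexF* is transcribed.
So BexF is produced and active.
With repressor BexF bound, *orvH* is not transcribed.

OFF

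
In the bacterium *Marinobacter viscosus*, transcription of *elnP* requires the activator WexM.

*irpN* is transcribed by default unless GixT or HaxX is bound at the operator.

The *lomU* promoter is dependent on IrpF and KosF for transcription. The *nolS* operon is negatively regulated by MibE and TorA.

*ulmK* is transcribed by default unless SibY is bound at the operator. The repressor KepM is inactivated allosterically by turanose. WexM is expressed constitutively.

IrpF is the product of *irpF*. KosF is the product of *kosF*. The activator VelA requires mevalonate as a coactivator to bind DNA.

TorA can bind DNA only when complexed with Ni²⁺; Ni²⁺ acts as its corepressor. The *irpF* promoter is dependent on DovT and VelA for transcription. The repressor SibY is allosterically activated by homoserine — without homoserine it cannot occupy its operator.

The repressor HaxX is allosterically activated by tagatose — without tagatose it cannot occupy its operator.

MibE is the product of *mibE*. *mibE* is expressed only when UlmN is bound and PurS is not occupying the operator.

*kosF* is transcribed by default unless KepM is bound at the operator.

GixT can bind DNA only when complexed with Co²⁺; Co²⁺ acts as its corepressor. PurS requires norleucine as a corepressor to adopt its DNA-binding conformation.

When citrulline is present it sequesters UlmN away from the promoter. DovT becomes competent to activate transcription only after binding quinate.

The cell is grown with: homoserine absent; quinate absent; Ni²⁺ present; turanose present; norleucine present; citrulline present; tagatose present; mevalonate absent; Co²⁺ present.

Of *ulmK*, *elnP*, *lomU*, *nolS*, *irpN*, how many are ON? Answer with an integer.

2

Homoserine is absent, so SibY is inactive.
With no repressor bound, *ulmK* is transcribed.
→ *ulmK* is ON.
WexM is produced constitutively and is active.
No repressor is bound and WexM is active, so *elnP* is transcribed.
→ *elnP* is ON.
Quinate is absent, so DovT is inactive.
Mevalonate is absent, so VelA is inactive.
Required activator DovT is absent, so *irpF* is not transcribed.
So IrpF is not produced.
Turanose is present, so KepM is inactive.
With no repressor bound, *kosF* is transcribed.
So KosF is produced and active.
Required activator IrpF is absent, so *lomU* is not transcribed.
→ *lomU* is OFF.
Citrulline is present, so UlmN is inactive.
Norleucine is present, so PurS is active.
With repressor PurS bound, *mibE* is not transcribed.
So MibE is not produced.
Ni²⁺ is present, so TorA is active.
With repressor TorA bound, *nolS* is not transcribed.
→ *nolS* is OFF.
Co²⁺ is present, so GixT is active.
Tagatose is present, so HaxX is active.
With repressor GixT bound, *irpN* is not transcribed.
→ *irpN* is OFF.
2 of the 5 genes are transcribed.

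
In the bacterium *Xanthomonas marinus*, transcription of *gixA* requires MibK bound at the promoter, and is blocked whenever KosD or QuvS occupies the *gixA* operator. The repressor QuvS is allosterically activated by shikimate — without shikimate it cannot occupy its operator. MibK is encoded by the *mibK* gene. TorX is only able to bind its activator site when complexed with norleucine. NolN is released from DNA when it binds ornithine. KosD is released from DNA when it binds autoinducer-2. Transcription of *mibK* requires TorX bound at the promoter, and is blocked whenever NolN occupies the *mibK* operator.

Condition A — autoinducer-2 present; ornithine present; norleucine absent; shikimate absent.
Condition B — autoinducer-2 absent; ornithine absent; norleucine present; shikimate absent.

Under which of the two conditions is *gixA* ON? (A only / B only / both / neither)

neither

Condition A:
Autoinducer-2 is present, so KosD is inactive.
Ornithine is present, so NolN is inactive.
Norleucine is absent, so TorX is inactive.
Required activator TorX is absent, so *mibK* is not transcribed.
So MibK is not produced.
Shikimate is absent, so QuvS is inactive.
Required activator MibK is absent, so *gixA* is not transcribed.
→ *gixA* is OFF in A.
Condition B:
Autoinducer-2 is absent, so KosD is active.
Ornithine is absent, so NolN is active.
Norleucine is present, so TorX is active.
With repressor NolN bound, *mibK* is not transcribed.
So MibK is not produced.
Shikimate is absent, so QuvS is inactive.
With repressor KosD bound, *gixA* is not transcribed.
→ *gixA* is OFF in B.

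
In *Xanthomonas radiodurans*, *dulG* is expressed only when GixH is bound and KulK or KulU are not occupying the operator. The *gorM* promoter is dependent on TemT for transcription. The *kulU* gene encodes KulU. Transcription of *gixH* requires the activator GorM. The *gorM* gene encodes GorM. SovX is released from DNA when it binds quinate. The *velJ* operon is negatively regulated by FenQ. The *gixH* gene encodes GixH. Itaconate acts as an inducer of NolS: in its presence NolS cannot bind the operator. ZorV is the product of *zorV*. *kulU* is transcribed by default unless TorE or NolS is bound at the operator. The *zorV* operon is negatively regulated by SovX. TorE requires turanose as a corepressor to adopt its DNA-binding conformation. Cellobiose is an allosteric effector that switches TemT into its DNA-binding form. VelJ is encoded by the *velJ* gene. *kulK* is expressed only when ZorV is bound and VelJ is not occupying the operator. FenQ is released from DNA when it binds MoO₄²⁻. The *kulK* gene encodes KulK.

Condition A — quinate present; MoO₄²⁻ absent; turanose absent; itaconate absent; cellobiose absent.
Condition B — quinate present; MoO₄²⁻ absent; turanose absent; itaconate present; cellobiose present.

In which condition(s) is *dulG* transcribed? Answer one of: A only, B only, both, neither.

neither

Condition A:
Quinate is present, so SovX is inactive.
With no repressor bound, *zorV* is transcribed.
So ZorV is produced and active.
MoO₄²⁻ is absent, so FenQ is active.
With repressor FenQ bound, *velJ* is not transcribed.
So VelJ is not produced.
No repressor is bound and ZorV is active, so *kulK* is transcribed.
So KulK is produced and active.
Turanose is absent, so TorE is inactive.
Itaconate is absent, so NolS is active.
With repressor NolS bound, *kulU* is not transcribed.
So KulU is not produced.
Cellobiose is absent, so TemT is inactive.
Required activator TemT is absent, so *gorM* is not transcribed.
So GorM is not produced.
Required activator GorM is absent, so *gixH* is not transcribed.
So GixH is not produced.
With repressor KulK bound, *dulG* is not transcribed.
→ *dulG* is OFF in A.
Condition B:
Quinate is present, so SovX is inactive.
With no repressor bound, *zorV* is transcribed.
So ZorV is produced and active.
MoO₄²⁻ is absent, so FenQ is active.
With repressor FenQ bound, *velJ* is not transcribed.
So VelJ is not produced.
No repressor is bound and ZorV is active, so *kulK* is transcribed.
So KulK is produced and active.
Turanose is absent, so TorE is inactive.
Itaconate is present, so NolS is inactive.
With no repressor bound, *kulU* is transcribed.
So KulU is produced and active.
Cellobiose is present, so TemT is active.
No repressor is bound and TemT is active, so *gorM* is transcribed.
So GorM is produced and active.
No repressor is bound and GorM is active, so *gixH* is transcribed.
So GixH is produced and active.
With repressor KulK bound, *dulG* is not transcribed.
→ *dulG* is OFF in B.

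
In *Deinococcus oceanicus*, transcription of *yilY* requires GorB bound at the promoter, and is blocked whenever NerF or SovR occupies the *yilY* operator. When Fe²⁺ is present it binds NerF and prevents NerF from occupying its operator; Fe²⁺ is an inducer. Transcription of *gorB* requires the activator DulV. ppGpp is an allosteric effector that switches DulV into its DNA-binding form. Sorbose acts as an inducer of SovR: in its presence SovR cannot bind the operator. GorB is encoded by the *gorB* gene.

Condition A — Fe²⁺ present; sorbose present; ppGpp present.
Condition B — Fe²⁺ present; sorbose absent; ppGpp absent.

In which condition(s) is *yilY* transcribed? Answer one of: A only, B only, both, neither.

Condition A:
Fe²⁺ is present, so NerF is inactive.
Sorbose is present, so SovR is inactive.
ppGpp is present, so DulV is active.
No repressor is bound and DulV is active, so *gorB* is transcribed.
So GorB is produced and active.
No repressor is bound and GorB is active, so *yilY* is transcribed.
→ *yilY* is ON in A.
Condition B:
Fe²⁺ is present, so NerF is inactive.
Sorbose is absent, so SovR is active.
ppGpp is absent, so DulV is inactive.
Required activator DulV is absent, so *gorB* is not transcribed.
So GorB is not produced.
With repressor SovR bound, *yilY* is not transcribed.
→ *yilY* is OFF in B.

A only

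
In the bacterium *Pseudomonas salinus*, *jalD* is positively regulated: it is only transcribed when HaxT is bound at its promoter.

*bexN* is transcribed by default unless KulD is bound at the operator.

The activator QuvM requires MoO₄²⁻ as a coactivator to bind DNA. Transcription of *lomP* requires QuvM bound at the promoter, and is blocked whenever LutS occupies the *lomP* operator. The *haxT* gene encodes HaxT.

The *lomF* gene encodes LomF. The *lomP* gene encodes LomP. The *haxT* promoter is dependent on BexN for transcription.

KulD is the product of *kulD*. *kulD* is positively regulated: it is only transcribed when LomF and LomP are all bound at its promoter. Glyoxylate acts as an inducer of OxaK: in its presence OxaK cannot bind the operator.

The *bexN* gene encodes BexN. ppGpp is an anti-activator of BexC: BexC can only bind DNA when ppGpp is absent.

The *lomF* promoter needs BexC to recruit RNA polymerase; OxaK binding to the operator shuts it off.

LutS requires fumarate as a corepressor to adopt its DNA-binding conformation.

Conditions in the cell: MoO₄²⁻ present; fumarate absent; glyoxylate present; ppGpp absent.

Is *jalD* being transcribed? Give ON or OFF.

Glyoxylate is present, so OxaK is inactive.
ppGpp is absent, so BexC is active.
No repressor is bound and BexC is active, so *lomF* is transcribed.
So LomF is produced and active.
Fumarate is absent, so LutS is inactive.
MoO₄²⁻ is present, so QuvM is active.
No repressor is bound and QuvM is active, so *lomP* is transcribed.
So LomP is produced and active.
No repressor is bound and LomF and LomP are active, so *kulD* is transcribed.
So KulD is produced and active.
With repressor KulD bound, *bexN* is not transcribed.
So BexN is not produced.
Required activator BexN is absent, so *haxT* is not transcribed.
So HaxT is not produced.
Required activator HaxT is absent, so *jalD* is not transcribed.

OFF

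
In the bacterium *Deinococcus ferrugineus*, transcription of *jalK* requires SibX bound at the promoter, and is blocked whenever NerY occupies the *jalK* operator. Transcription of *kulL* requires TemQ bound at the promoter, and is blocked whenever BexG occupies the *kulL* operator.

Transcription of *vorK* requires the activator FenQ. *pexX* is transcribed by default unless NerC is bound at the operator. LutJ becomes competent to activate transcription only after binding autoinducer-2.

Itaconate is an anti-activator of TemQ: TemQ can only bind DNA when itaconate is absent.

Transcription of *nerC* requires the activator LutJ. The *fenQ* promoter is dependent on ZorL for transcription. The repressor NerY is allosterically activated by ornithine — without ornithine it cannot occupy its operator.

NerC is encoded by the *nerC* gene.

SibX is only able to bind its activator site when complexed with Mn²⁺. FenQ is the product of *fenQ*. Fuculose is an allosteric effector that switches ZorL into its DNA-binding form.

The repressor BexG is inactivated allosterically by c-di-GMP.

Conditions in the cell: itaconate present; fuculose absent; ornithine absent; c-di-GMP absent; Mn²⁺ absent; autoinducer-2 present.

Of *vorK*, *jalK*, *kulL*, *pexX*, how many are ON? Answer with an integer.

0

Fuculose is absent, so ZorL is inactive.
Required activator ZorL is absent, so *fenQ* is not transcribed.
So FenQ is not produced.
Required activator FenQ is absent, so *vorK* is not transcribed.
→ *vorK* is OFF.
Ornithine is absent, so NerY is inactive.
Mn²⁺ is absent, so SibX is inactive.
Required activator SibX is absent, so *jalK* is not transcribed.
→ *jalK* is OFF.
Itaconate is present, so TemQ is inactive.
c-di-GMP is absent, so BexG is active.
With repressor BexG bound, *kulL* is not transcribed.
→ *kulL* is OFF.
Autoinducer-2 is present, so LutJ is active.
No repressor is bound and LutJ is active, so *nerC* is transcribed.
So NerC is produced and active.
With repressor NerC bound, *pexX* is not transcribed.
→ *pexX* is OFF.
0 of the 4 genes are transcribed.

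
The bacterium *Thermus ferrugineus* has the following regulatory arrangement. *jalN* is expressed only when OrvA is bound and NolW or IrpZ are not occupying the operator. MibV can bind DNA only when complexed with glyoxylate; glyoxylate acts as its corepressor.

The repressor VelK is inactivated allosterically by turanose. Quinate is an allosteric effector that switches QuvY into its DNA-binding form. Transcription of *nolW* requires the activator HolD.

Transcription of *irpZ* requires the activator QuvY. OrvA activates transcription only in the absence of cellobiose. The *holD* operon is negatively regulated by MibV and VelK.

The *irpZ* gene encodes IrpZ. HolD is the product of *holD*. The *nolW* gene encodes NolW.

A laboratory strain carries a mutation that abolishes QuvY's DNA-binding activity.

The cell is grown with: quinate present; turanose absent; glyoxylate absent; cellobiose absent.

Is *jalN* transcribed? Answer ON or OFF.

ON

Glyoxylate is absent, so MibV is inactive.
Turanose is absent, so VelK is active.
With repressor VelK bound, *holD* is not transcribed.
So HolD is not produced.
Required activator HolD is absent, so *nolW* is not transcribed.
So NolW is not produced.
Cellobiose is absent, so OrvA is active.
QuvY is non-functional in this strain, so it has no effect.
Required activator QuvY is absent, so *irpZ* is not transcribed.
So IrpZ is not produced.
No repressor is bound and OrvA is active, so *jalN* is transcribed.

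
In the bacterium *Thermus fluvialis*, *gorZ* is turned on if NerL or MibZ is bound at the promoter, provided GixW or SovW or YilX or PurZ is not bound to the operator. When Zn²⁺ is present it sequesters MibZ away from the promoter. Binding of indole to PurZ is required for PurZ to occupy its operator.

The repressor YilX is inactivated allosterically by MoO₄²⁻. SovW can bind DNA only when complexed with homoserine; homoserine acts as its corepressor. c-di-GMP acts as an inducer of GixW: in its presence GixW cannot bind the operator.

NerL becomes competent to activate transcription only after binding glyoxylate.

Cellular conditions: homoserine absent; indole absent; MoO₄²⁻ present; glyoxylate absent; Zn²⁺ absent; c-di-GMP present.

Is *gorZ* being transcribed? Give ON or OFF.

c-di-GMP is present, so GixW is inactive.
Homoserine is absent, so SovW is inactive.
MoO₄²⁻ is present, so YilX is inactive.
Glyoxylate is absent, so NerL is inactive.
Indole is absent, so PurZ is inactive.
Zn²⁺ is absent, so MibZ is active.
Activator MibZ is present, so *gorZ* is transcribed.

ON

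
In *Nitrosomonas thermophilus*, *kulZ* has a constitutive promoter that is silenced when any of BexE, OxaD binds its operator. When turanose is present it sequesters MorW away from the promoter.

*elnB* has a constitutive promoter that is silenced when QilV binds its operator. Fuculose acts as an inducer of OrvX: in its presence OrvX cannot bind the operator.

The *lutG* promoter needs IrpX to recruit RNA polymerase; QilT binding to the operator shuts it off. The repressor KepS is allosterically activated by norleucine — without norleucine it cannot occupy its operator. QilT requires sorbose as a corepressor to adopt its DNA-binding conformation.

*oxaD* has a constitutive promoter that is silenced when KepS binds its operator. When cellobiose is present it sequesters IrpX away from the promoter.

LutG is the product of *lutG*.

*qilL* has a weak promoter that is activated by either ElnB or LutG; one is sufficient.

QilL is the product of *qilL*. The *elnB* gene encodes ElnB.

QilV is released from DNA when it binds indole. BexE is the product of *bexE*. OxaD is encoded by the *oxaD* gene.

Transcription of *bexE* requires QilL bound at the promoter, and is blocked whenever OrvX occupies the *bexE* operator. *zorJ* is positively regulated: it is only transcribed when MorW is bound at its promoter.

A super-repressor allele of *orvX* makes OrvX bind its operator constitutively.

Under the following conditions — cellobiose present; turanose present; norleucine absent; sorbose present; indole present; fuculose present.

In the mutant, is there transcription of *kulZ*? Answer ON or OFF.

OFF

OrvX is constitutively active in this strain.
Indole is present, so QilV is inactive.
With no repressor bound, *elnB* is transcribed.
So ElnB is produced and active.
Cellobiose is present, so IrpX is inactive.
Sorbose is present, so QilT is active.
With repressor QilT bound, *lutG* is not transcribed.
So LutG is not produced.
Activator ElnB is present, so *qilL* is transcribed.
So QilL is produced and active.
With repressor OrvX bound, *bexE* is not transcribed.
So BexE is not produced.
Norleucine is absent, so KepS is inactive.
With no repressor bound, *oxaD* is transcribed.
So OxaD is produced and active.
With repressor OxaD bound, *kulZ* is not transcribed.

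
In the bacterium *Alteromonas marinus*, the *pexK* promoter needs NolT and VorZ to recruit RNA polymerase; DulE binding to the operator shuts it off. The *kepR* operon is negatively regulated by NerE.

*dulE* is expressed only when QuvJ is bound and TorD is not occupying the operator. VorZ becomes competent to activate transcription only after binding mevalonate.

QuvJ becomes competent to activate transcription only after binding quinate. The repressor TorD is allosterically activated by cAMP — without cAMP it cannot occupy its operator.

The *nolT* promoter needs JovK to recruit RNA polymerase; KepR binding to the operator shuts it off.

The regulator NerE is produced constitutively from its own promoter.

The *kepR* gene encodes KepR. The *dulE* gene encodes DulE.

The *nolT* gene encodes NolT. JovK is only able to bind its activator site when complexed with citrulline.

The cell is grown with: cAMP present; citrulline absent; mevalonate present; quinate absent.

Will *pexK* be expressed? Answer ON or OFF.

NerE is produced constitutively and is active.
With repressor NerE bound, *kepR* is not transcribed.
So KepR is not produced.
Citrulline is absent, so JovK is inactive.
Required activator JovK is absent, so *nolT* is not transcribed.
So NolT is not produced.
Quinate is absent, so QuvJ is inactive.
cAMP is present, so TorD is active.
With repressor TorD bound, *dulE* is not transcribed.
So DulE is not produced.
Mevalonate is present, so VorZ is active.
Required activator NolT is absent, so *pexK* is not transcribed.

OFF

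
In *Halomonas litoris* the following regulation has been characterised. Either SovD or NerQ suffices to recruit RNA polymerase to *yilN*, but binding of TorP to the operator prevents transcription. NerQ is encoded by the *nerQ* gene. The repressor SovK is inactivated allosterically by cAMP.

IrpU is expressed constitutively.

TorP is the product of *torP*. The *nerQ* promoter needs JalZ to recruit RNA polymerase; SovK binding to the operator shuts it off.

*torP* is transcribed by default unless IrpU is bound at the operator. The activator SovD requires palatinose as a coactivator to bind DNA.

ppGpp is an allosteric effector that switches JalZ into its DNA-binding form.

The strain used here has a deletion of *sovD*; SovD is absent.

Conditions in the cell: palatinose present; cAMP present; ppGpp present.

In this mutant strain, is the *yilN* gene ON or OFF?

ON

SovD is non-functional in this strain, so it has no effect.
cAMP is present, so SovK is inactive.
ppGpp is present, so JalZ is active.
No repressor is bound and JalZ is active, so *nerQ* is transcribed.
So NerQ is produced and active.
IrpU is produced constitutively and is active.
With repressor IrpU bound, *torP* is not transcribed.
So TorP is not produced.
Activator NerQ is present, so *yilN* is transcribed.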